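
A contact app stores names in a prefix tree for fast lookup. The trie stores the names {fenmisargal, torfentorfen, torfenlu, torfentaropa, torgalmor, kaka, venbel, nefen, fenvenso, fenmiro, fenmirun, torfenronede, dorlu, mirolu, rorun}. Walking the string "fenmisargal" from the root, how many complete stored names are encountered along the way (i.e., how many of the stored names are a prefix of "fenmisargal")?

Traverse "fenmisargal" character by character; count nodes along the way that are marked as word ends.
Prefixes of the query that are stored words: "fenmisargal"
Count: 1

1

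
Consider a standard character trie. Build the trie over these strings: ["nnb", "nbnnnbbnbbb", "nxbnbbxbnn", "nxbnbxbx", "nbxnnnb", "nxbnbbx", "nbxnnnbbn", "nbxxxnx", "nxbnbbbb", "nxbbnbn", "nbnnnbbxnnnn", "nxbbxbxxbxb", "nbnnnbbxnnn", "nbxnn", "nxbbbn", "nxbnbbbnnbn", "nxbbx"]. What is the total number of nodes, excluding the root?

60

Trace insertions, counting only characters that open a new branch:
  "nnb" → 3 new (n, n, b)
  "nbnnnbbnbbb" → prefix "n" already present; 10 new (b, n, n, n, b, b, n, b, b, b)
  "nxbnbbxbnn" → prefix "n" already present; 9 new (x, b, n, b, b, x, b, n, n)
  "nxbnbxbx" → prefix "nxbnb" already present; 3 new (x, b, x)
  "nbxnnnb" → prefix "nb" already present; 5 new (x, n, n, n, b)
  "nxbnbbx" → prefix "nxbnbbx" already present; 0 new (none)
  "nbxnnnbbn" → prefix "nbxnnnb" already present; 2 new (b, n)
  "nbxxxnx" → prefix "nbx" already present; 4 new (x, x, n, x)
  "nxbnbbbb" → prefix "nxbnbb" already present; 2 new (b, b)
  "nxbbnbn" → prefix "nxb" already present; 4 new (b, n, b, n)
  "nbnnnbbxnnnn" → prefix "nbnnnbb" already present; 5 new (x, n, n, n, n)
  "nxbbxbxxbxb" → prefix "nxbb" already present; 7 new (x, b, x, x, b, x, b)
  "nbnnnbbxnnn" → prefix "nbnnnbbxnnn" already present; 0 new (none)
  "nbxnn" → prefix "nbxnn" already present; 0 new (none)
  "nxbbbn" → prefix "nxbb" already present; 2 new (b, n)
  "nxbnbbbnnbn" → prefix "nxbnbbb" already present; 4 new (n, n, b, n)
  "nxbbx" → prefix "nxbbx" already present; 0 new (none)
Total nodes = 3 + 10 + 9 + 3 + 5 + 0 + 2 + 4 + 2 + 4 + 5 + 7 + 0 + 0 + 2 + 4 + 0 = 60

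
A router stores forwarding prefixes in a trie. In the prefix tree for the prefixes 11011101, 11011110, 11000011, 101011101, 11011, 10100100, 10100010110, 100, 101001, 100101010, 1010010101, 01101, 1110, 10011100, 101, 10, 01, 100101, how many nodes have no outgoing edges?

11

A leaf is a node with no children — equivalently, the end of a word that is not a proper prefix of any other stored word.
Those words: "01101", "100101010", "10011100", "10100010110", "10100100", "1010010101", "101011101", "11000011", "11011101", "11011110", "1110"
Leaf count: 11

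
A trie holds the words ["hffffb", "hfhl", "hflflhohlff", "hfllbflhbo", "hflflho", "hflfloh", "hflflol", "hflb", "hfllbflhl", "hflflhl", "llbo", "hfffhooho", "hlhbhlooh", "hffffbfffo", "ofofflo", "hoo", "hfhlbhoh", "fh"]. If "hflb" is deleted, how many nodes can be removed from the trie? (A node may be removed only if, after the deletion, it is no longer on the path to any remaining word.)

1

A node on "hflb"'s path can go only if nothing else ends at it or branches off below it.
The suffix "b" (1 node) is used only by "hflb"; the node for "hfl" still has the child "f", so pruning stops there.
Nodes removed: 1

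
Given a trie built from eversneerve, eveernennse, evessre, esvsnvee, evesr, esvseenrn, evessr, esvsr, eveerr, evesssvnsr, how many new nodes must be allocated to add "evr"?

1

Walking "evr" from the root, the first 2 characters ("ev") follow existing edges; "r" is the first miss.
So 3 − 2 = 1 new nodes.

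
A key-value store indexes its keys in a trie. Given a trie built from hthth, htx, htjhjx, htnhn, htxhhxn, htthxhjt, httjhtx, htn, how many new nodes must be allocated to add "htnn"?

Walking "htnn" from the root, the first 3 characters ("htn") follow existing edges; "n" is the first miss.
So 4 − 3 = 1 new nodes.

1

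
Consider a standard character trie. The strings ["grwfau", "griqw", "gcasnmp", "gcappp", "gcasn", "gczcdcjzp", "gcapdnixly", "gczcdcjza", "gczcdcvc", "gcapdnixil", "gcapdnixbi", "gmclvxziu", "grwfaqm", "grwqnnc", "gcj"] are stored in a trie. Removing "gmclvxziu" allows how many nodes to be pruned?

8

Walk "gmclvxziu" from the leaf back toward the root, removing each node that no remaining word uses.
The suffix "mclvxziu" (8 nodes) is used only by "gmclvxziu"; the node for "g" still has the child "r", so pruning stops there.
Nodes removed: 8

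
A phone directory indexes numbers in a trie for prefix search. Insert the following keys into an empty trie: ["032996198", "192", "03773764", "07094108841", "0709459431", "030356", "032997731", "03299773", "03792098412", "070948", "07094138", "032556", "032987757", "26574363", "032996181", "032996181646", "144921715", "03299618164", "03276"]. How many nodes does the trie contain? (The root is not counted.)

Insert word by word; a character creates a node only if that edge doesn't already exist:
  "032996198" → 9 new (0, 3, 2, 9, 9, 6, 1, 9, 8)
  "192" → 3 new (1, 9, 2)
  "03773764" → prefix "03" already present; 6 new (7, 7, 3, 7, 6, 4)
  "07094108841" → prefix "0" already present; 10 new (7, 0, 9, 4, 1, 0, 8, 8, 4, 1)
  "0709459431" → prefix "07094" already present; 5 new (5, 9, 4, 3, 1)
  "030356" → prefix "03" already present; 4 new (0, 3, 5, 6)
  "032997731" → prefix "03299" already present; 4 new (7, 7, 3, 1)
  "03299773" → prefix "03299773" already present; 0 new (none)
  "03792098412" → prefix "037" already present; 8 new (9, 2, 0, 9, 8, 4, 1, 2)
  "070948" → prefix "07094" already present; 1 new (8)
  "07094138" → prefix "070941" already present; 2 new (3, 8)
  "032556" → prefix "032" already present; 3 new (5, 5, 6)
  "032987757" → prefix "0329" already present; 5 new (8, 7, 7, 5, 7)
  "26574363" → 8 new (2, 6, 5, 7, 4, 3, 6, 3)
  "032996181" → prefix "0329961" already present; 2 new (8, 1)
  "032996181646" → prefix "032996181" already present; 3 new (6, 4, 6)
  "144921715" → prefix "1" already present; 8 new (4, 4, 9, 2, 1, 7, 1, 5)
  "03299618164" → prefix "03299618164" already present; 0 new (none)
  "03276" → prefix "032" already present; 2 new (7, 6)
Total nodes = 9 + 3 + 6 + 10 + 5 + 4 + 4 + 0 + 8 + 1 + 2 + 3 + 5 + 8 + 2 + 3 + 8 + 0 + 2 = 83

83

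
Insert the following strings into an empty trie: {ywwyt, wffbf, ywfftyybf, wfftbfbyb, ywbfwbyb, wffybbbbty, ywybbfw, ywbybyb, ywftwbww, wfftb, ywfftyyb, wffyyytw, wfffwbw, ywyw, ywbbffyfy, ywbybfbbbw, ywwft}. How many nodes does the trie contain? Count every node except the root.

72

Trace insertions, counting only characters that open a new branch:
  "ywwyt" → 5 new (y, w, w, y, t)
  "wffbf" → 5 new (w, f, f, b, f)
  "ywfftyybf" → prefix "yw" already present; 7 new (f, f, t, y, y, b, f)
  "wfftbfbyb" → prefix "wff" already present; 6 new (t, b, f, b, y, b)
  "ywbfwbyb" → prefix "yw" already present; 6 new (b, f, w, b, y, b)
  "wffybbbbty" → prefix "wff" already present; 7 new (y, b, b, b, b, t, y)
  "ywybbfw" → prefix "yw" already present; 5 new (y, b, b, f, w)
  "ywbybyb" → prefix "ywb" already present; 4 new (y, b, y, b)
  "ywftwbww" → prefix "ywf" already present; 5 new (t, w, b, w, w)
  "wfftb" → prefix "wfftb" already present; 0 new (none)
  "ywfftyyb" → prefix "ywfftyyb" already present; 0 new (none)
  "wffyyytw" → prefix "wffy" already present; 4 new (y, y, t, w)
  "wfffwbw" → prefix "wff" already present; 4 new (f, w, b, w)
  "ywyw" → prefix "ywy" already present; 1 new (w)
  "ywbbffyfy" → prefix "ywb" already present; 6 new (b, f, f, y, f, y)
  "ywbybfbbbw" → prefix "ywbyb" already present; 5 new (f, b, b, b, w)
  "ywwft" → prefix "yww" already present; 2 new (f, t)
Total nodes = 5 + 5 + 7 + 6 + 6 + 7 + 5 + 4 + 5 + 0 + 0 + 4 + 4 + 1 + 6 + 5 + 2 = 72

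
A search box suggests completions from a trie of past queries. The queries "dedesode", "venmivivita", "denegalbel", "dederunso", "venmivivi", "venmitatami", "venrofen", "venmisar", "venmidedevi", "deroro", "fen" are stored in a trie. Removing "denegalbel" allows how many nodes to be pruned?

Walk "denegalbel" from the leaf back toward the root, removing each node that no remaining word uses.
The suffix "negalbel" (8 nodes) is used only by "denegalbel"; the node for "de" still has the child "d", so pruning stops there.
Nodes removed: 8

8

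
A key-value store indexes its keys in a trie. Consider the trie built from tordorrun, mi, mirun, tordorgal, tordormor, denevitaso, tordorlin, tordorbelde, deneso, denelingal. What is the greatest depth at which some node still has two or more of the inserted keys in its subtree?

Look for the deepest trie node that still has at least two words in its subtree.
"tordorbelde" and "tordorgal" agree on "tordor" (6 characters) before diverging; nothing deeper is shared.
Longest shared-prefix length: 6

6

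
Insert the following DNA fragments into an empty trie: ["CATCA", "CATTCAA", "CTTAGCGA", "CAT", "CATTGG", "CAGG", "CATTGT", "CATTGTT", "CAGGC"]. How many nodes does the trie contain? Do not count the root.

Trace insertions, counting only characters that open a new branch:
  "CATCA" → 5 new (C, A, T, C, A)
  "CATTCAA" → prefix "CAT" already present; 4 new (T, C, A, A)
  "CTTAGCGA" → prefix "C" already present; 7 new (T, T, A, G, C, G, A)
  "CAT" → prefix "CAT" already present; 0 new (none)
  "CATTGG" → prefix "CATT" already present; 2 new (G, G)
  "CAGG" → prefix "CA" already present; 2 new (G, G)
  "CATTGT" → prefix "CATTG" already present; 1 new (T)
  "CATTGTT" → prefix "CATTGT" already present; 1 new (T)
  "CAGGC" → prefix "CAGG" already present; 1 new (C)
Total nodes = 5 + 4 + 7 + 0 + 2 + 2 + 1 + 1 + 1 = 23

23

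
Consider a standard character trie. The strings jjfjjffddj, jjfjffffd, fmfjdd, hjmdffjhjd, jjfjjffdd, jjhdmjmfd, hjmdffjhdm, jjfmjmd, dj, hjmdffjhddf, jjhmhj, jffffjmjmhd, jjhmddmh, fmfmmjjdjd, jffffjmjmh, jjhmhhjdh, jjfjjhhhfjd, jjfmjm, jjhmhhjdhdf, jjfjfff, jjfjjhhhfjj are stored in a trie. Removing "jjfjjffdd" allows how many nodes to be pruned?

After clearing the end-marker at "jjfjjffdd", prune upward until reaching a node still needed by another word.
Every node on "jjfjjffdd" is still needed (e.g. by "jjfjjffddj"), so nothing is freed.
Nodes removed: 0

0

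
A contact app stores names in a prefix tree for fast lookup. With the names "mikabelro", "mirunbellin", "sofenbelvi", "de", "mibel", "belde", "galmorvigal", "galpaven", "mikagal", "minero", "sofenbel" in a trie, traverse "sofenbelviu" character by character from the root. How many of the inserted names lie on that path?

Traverse "sofenbelviu" character by character; count nodes along the way that are marked as word ends.
Prefixes of the query that are stored words: "sofenbel", "sofenbelvi"
Count: 2

2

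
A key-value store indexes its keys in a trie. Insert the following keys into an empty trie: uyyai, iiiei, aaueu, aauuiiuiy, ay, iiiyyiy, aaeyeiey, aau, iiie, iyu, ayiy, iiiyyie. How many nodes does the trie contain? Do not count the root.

Count nodes per top-level branch (shared prefixes stored once):
  'a'-branch (aaeyeiey, aau, aaueu, aauuiiuiy, ay, ayiy): 20 nodes
  'i'-branch (iiie, iiiei, iiiyyie, iiiyyiy, iyu): 12 nodes
  'u'-branch (uyyai): 5 nodes
Sum: 37

37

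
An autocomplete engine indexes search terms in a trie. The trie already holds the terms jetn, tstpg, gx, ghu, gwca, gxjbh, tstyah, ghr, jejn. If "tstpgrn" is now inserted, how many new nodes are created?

2

"tstpg" is already a path in the trie; the remaining "rn" must be added.
New nodes needed: |"tstpgrn"| − 5 = 7 − 5 = 2.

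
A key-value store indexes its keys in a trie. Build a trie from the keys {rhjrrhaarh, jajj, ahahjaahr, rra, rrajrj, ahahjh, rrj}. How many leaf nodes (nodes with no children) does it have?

6

Leaves are exactly the stored words that no other stored word extends.
Those words: "ahahjaahr", "ahahjh", "jajj", "rhjrrhaarh", "rrajrj", "rrj"
Leaf count: 6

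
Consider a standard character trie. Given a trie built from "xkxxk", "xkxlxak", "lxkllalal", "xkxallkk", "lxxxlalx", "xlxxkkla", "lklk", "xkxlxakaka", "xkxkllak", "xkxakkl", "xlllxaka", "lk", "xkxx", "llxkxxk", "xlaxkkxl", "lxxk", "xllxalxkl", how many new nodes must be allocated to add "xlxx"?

0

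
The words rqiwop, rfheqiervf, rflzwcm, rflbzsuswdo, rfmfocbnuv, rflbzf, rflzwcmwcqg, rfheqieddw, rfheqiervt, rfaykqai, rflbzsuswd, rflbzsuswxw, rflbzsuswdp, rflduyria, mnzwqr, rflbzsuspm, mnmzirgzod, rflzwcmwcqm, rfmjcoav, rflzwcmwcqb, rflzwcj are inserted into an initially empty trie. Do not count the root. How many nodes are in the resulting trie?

84

Insert word by word; a character creates a node only if that edge doesn't already exist:
  "rqiwop" → 6 new (r, q, i, w, o, p)
  "rfheqiervf" → prefix "r" already present; 9 new (f, h, e, q, i, e, r, v, f)
  "rflzwcm" → prefix "rf" already present; 5 new (l, z, w, c, m)
  "rflbzsuswdo" → prefix "rfl" already present; 8 new (b, z, s, u, s, w, d, o)
  "rfmfocbnuv" → prefix "rf" already present; 8 new (m, f, o, c, b, n, u, v)
  "rflbzf" → prefix "rflbz" already present; 1 new (f)
  "rflzwcmwcqg" → prefix "rflzwcm" already present; 4 new (w, c, q, g)
  "rfheqieddw" → prefix "rfheqie" already present; 3 new (d, d, w)
  "rfheqiervt" → prefix "rfheqierv" already present; 1 new (t)
  "rfaykqai" → prefix "rf" already present; 6 new (a, y, k, q, a, i)
  "rflbzsuswd" → prefix "rflbzsuswd" already present; 0 new (none)
  "rflbzsuswxw" → prefix "rflbzsusw" already present; 2 new (x, w)
  "rflbzsuswdp" → prefix "rflbzsuswd" already present; 1 new (p)
  "rflduyria" → prefix "rfl" already present; 6 new (d, u, y, r, i, a)
  "mnzwqr" → 6 new (m, n, z, w, q, r)
  "rflbzsuspm" → prefix "rflbzsus" already present; 2 new (p, m)
  "mnmzirgzod" → prefix "mn" already present; 8 new (m, z, i, r, g, z, o, d)
  "rflzwcmwcqm" → prefix "rflzwcmwcq" already present; 1 new (m)
  "rfmjcoav" → prefix "rfm" already present; 5 new (j, c, o, a, v)
  "rflzwcmwcqb" → prefix "rflzwcmwcq" already present; 1 new (b)
  "rflzwcj" → prefix "rflzwc" already present; 1 new (j)
Total nodes = 6 + 9 + 5 + 8 + 8 + 1 + 4 + 3 + 1 + 6 + 0 + 2 + 1 + 6 + 6 + 2 + 8 + 1 + 5 + 1 + 1 = 84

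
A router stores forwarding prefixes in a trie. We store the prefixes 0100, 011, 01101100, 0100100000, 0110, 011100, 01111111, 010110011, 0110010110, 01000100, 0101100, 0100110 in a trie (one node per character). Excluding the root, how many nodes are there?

41

For each word, the new-node count is its length minus the longest prefix already in the trie:
  "0100" → 4 new (0, 1, 0, 0)
  "011" → prefix "01" already present; 1 new (1)
  "01101100" → prefix "011" already present; 5 new (0, 1, 1, 0, 0)
  "0100100000" → prefix "0100" already present; 6 new (1, 0, 0, 0, 0, 0)
  "0110" → prefix "0110" already present; 0 new (none)
  "011100" → prefix "011" already present; 3 new (1, 0, 0)
  "01111111" → prefix "0111" already present; 4 new (1, 1, 1, 1)
  "010110011" → prefix "010" already present; 6 new (1, 1, 0, 0, 1, 1)
  "0110010110" → prefix "0110" already present; 6 new (0, 1, 0, 1, 1, 0)
  "01000100" → prefix "0100" already present; 4 new (0, 1, 0, 0)
  "0101100" → prefix "0101100" already present; 0 new (none)
  "0100110" → prefix "01001" already present; 2 new (1, 0)
Total nodes = 4 + 1 + 5 + 6 + 0 + 3 + 4 + 6 + 6 + 4 + 0 + 2 = 41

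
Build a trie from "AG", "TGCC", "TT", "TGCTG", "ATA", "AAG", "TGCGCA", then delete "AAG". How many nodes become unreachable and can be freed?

Walk "AAG" from the leaf back toward the root, removing each node that no remaining word uses.
The suffix "AG" (2 nodes) is used only by "AAG"; the node for "A" still has the child "G", so pruning stops there.
Nodes removed: 2

2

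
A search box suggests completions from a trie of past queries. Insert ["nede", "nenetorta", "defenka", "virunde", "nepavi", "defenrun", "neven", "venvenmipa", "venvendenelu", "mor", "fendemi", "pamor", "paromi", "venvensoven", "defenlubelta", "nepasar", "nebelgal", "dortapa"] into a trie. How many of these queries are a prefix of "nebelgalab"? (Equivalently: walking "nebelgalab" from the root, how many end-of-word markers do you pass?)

Traverse "nebelgalab" character by character; count nodes along the way that are marked as word ends.
Prefixes of the query that are stored words: "nebelgal"
Count: 1

1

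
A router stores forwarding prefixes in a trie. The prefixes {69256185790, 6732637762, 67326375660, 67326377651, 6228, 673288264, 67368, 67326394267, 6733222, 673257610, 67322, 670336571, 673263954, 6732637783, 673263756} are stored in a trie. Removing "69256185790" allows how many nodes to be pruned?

A node on "69256185790"'s path can go only if nothing else ends at it or branches off below it.
The suffix "9256185790" (10 nodes) is used only by "69256185790"; the node for "6" still has the child "7", so pruning stops there.
Nodes removed: 10

10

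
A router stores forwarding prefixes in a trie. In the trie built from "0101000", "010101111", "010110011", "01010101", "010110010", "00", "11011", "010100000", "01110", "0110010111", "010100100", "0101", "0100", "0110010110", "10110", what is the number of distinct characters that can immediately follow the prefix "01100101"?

The children of the "01100101" node are the distinct next characters among strings starting with "01100101".
Distinct next characters after "01100101": 1.
That node has 1 child edge.

1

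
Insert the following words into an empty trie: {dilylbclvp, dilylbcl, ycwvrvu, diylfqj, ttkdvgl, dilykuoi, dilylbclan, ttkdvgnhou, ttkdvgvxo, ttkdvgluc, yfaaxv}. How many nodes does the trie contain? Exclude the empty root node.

49

Insert word by word; a character creates a node only if that edge doesn't already exist:
  "dilylbclvp" → 10 new (d, i, l, y, l, b, c, l, v, p)
  "dilylbcl" → prefix "dilylbcl" already present; 0 new (none)
  "ycwvrvu" → 7 new (y, c, w, v, r, v, u)
  "diylfqj" → prefix "di" already present; 5 new (y, l, f, q, j)
  "ttkdvgl" → 7 new (t, t, k, d, v, g, l)
  "dilykuoi" → prefix "dily" already present; 4 new (k, u, o, i)
  "dilylbclan" → prefix "dilylbcl" already present; 2 new (a, n)
  "ttkdvgnhou" → prefix "ttkdvg" already present; 4 new (n, h, o, u)
  "ttkdvgvxo" → prefix "ttkdvg" already present; 3 new (v, x, o)
  "ttkdvgluc" → prefix "ttkdvgl" already present; 2 new (u, c)
  "yfaaxv" → prefix "y" already present; 5 new (f, a, a, x, v)
Total nodes = 10 + 0 + 7 + 5 + 7 + 4 + 2 + 4 + 3 + 2 + 5 = 49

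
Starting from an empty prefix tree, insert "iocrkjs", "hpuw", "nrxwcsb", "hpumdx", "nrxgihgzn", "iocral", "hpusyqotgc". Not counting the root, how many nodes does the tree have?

For each word, the new-node count is its length minus the longest prefix already in the trie:
  "iocrkjs" → 7 new (i, o, c, r, k, j, s)
  "hpuw" → 4 new (h, p, u, w)
  "nrxwcsb" → 7 new (n, r, x, w, c, s, b)
  "hpumdx" → prefix "hpu" already present; 3 new (m, d, x)
  "nrxgihgzn" → prefix "nrx" already present; 6 new (g, i, h, g, z, n)
  "iocral" → prefix "iocr" already present; 2 new (a, l)
  "hpusyqotgc" → prefix "hpu" already present; 7 new (s, y, q, o, t, g, c)
Total nodes = 7 + 4 + 7 + 3 + 6 + 2 + 7 = 36

36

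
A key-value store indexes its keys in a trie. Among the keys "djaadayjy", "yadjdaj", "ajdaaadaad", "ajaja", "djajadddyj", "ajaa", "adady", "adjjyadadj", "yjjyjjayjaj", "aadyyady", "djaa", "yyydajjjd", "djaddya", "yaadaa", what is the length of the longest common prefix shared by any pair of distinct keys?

The deepest shared node is where two words last agree before diverging.
e.g. "djaa" and "djaadayjy" share the prefix "djaa" of length 4; no pair shares a longer one.
Longest shared-prefix length: 4

4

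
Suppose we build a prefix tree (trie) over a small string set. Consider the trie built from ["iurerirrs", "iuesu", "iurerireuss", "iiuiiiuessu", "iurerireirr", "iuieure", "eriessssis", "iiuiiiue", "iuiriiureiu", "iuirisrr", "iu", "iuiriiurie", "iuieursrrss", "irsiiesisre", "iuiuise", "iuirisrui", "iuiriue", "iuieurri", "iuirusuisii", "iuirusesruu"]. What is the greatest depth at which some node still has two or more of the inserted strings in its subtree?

The deepest shared node is where two words last agree before diverging.
"iiuiiiue" and "iiuiiiuessu" agree on "iiuiiiue" (8 characters) before diverging; nothing deeper is shared.
Longest shared-prefix length: 8

8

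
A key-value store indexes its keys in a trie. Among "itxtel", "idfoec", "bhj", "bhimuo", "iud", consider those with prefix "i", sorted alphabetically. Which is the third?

DFS of the "i" subtree visits, in order: "idfoec", "itxtel", "iud"
The 3rd is iud.

iud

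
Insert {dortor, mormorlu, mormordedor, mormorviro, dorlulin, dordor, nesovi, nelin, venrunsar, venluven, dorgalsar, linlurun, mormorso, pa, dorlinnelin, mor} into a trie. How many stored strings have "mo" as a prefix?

Traverse to the node for "mo", then collect every word in that subtree.
Words under "mo": mor, mormordedor, mormorlu, mormorso, mormorviro
Count: 5

5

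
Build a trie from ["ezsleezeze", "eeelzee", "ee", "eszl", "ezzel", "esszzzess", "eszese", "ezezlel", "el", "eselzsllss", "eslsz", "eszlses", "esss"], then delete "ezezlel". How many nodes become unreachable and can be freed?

5

A node on "ezezlel"'s path can go only if nothing else ends at it or branches off below it.
The suffix "ezlel" (5 nodes) is used only by "ezezlel"; the node for "ez" still has the child "s", so pruning stops there.
Nodes removed: 5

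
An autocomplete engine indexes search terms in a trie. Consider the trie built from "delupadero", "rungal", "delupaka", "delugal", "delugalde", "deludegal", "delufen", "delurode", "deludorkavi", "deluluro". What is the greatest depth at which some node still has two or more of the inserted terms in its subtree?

7

The deepest shared node is where two words last agree before diverging.
"delugal" and "delugalde" agree on "delugal" (7 characters) before diverging; nothing deeper is shared.
Longest shared-prefix length: 7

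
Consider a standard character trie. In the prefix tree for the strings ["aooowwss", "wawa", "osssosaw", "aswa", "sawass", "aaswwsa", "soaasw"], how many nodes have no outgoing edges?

A leaf is a node with no children — equivalently, the end of a word that is not a proper prefix of any other stored word.
Those words: "aaswwsa", "aooowwss", "aswa", "osssosaw", "sawass", "soaasw", "wawa"
Leaf count: 7

7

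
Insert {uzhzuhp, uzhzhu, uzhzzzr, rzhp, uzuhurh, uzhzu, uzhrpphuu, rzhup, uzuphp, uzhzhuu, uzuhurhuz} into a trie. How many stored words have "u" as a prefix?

9

Walk to "u"; the words in its subtree are exactly those with that prefix.
Words under "u": uzhrpphuu, uzhzhu, uzhzhuu, uzhzu, uzhzuhp, uzhzzzr, uzuhurh, uzuhurhuz, uzuphp
Count: 9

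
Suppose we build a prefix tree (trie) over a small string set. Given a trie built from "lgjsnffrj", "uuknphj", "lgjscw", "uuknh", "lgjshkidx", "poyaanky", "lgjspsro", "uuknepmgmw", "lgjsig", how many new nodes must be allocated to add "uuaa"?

2

Walking "uuaa" from the root, the first 2 characters ("uu") follow existing edges; "a" is the first miss.
New nodes needed: |"uuaa"| − 2 = 4 − 2 = 2.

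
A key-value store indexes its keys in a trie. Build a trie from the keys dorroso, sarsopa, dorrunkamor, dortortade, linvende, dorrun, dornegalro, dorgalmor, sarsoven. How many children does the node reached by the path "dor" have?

Follow the path "dor" to its node, then look at its outgoing edges.
Characters that immediately follow "dor" among the stored strings: {g, n, r, t}.
That node has 4 child edges.

4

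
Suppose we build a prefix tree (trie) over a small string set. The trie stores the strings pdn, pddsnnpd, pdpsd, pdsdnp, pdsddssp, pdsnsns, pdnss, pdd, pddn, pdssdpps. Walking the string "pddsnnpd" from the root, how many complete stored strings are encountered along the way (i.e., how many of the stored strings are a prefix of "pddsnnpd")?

Traverse "pddsnnpd" character by character; count nodes along the way that are marked as word ends.
Prefixes of the query that are stored words: "pdd", "pddsnnpd"
Count: 2

2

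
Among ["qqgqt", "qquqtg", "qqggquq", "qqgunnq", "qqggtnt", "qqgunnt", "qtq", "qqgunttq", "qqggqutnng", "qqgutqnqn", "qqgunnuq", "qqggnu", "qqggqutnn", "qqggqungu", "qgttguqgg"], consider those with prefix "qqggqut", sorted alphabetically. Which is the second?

Filter for "qqggqut…" and sort: "qqggqutnn", "qqggqutnng"
The 2nd is qqggqutnng.

qqggqutnng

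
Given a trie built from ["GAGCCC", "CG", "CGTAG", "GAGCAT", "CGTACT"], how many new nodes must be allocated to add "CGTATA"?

"CGTA" is already a path in the trie; the remaining "TA" must be added.
Each of the 2 remaining characters creates one node.

2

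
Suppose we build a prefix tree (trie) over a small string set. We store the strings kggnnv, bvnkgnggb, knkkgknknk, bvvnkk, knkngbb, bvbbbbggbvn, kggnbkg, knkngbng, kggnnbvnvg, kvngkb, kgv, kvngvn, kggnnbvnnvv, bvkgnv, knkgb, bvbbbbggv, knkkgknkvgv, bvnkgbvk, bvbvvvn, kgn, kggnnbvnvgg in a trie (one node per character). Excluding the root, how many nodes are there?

Count nodes per top-level branch (shared prefixes stored once):
  'b'-branch (bvbbbbggbvn, bvbbbbggv, bvbvvvn, bvkgnv, bvnkgbvk, bvnkgnggb, bvvnkk): 34 nodes
  'k'-branch (kggnbkg, kggnnbvnnvv, kggnnbvnvg, kggnnbvnvgg, kggnnv, kgn, kgv, knkgb, knkkgknknk, knkkgknkvgv, knkngbb, knkngbng, kvngkb, kvngvn): 47 nodes
Sum: 81

81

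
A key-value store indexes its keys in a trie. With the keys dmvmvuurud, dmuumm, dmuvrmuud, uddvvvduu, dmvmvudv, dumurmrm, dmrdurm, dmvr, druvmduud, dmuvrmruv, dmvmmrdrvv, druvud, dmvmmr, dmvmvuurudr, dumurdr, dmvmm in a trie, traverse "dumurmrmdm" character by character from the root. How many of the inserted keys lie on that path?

1

Traverse "dumurmrmdm" character by character; count nodes along the way that are marked as word ends.
Prefixes of the query that are stored words: "dumurmrm"
Count: 1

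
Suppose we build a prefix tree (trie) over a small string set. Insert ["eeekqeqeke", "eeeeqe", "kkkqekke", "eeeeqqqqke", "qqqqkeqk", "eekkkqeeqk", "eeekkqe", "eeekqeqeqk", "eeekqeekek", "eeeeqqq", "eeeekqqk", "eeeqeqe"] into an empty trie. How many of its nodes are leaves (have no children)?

A leaf is a node with no children — equivalently, the end of a word that is not a proper prefix of any other stored word.
Those words: "eeeekqqk", "eeeeqe", "eeeeqqqqke", "eeekkqe", "eeekqeekek", "eeekqeqeke", "eeekqeqeqk", "eeeqeqe", "eekkkqeeqk", "kkkqekke", "qqqqkeqk"
Leaf count: 11

11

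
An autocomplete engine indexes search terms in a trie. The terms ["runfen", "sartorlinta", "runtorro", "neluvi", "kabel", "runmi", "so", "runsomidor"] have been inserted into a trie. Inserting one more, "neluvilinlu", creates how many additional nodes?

5

Walking "neluvilinlu" from the root, the first 6 characters ("neluvi") follow existing edges; "l" is the first miss.
Each of the 5 remaining characters creates one node.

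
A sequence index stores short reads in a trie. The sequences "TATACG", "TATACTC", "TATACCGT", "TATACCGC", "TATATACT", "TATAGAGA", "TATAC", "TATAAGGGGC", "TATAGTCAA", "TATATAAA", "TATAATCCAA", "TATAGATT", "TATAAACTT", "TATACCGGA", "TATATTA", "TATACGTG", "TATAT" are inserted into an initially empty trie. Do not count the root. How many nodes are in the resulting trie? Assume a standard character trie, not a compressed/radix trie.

49

For each word, the new-node count is its length minus the longest prefix already in the trie:
  "TATACG" → 6 new (T, A, T, A, C, G)
  "TATACTC" → prefix "TATAC" already present; 2 new (T, C)
  "TATACCGT" → prefix "TATAC" already present; 3 new (C, G, T)
  "TATACCGC" → prefix "TATACCG" already present; 1 new (C)
  "TATATACT" → prefix "TATA" already present; 4 new (T, A, C, T)
  "TATAGAGA" → prefix "TATA" already present; 4 new (G, A, G, A)
  "TATAC" → prefix "TATAC" already present; 0 new (none)
  "TATAAGGGGC" → prefix "TATA" already present; 6 new (A, G, G, G, G, C)
  "TATAGTCAA" → prefix "TATAG" already present; 4 new (T, C, A, A)
  "TATATAAA" → prefix "TATATA" already present; 2 new (A, A)
  "TATAATCCAA" → prefix "TATAA" already present; 5 new (T, C, C, A, A)
  "TATAGATT" → prefix "TATAGA" already present; 2 new (T, T)
  "TATAAACTT" → prefix "TATAA" already present; 4 new (A, C, T, T)
  "TATACCGGA" → prefix "TATACCG" already present; 2 new (G, A)
  "TATATTA" → prefix "TATAT" already present; 2 new (T, A)
  "TATACGTG" → prefix "TATACG" already present; 2 new (T, G)
  "TATAT" → prefix "TATAT" already present; 0 new (none)
Total nodes = 6 + 2 + 3 + 1 + 4 + 4 + 0 + 6 + 4 + 2 + 5 + 2 + 4 + 2 + 2 + 2 + 0 = 49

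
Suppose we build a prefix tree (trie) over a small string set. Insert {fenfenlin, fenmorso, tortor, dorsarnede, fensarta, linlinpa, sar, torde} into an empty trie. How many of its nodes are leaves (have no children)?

8

Leaves are exactly the stored words that no other stored word extends.
Those words: "dorsarnede", "fenfenlin", "fenmorso", "fensarta", "linlinpa", "sar", "torde", "tortor"
Leaf count: 8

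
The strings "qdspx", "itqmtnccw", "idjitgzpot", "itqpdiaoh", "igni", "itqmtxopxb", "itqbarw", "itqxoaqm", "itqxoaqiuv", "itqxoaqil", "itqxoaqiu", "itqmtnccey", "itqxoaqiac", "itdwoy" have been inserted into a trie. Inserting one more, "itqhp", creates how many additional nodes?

2

"itq" is already a path in the trie; the remaining "hp" must be added.
Each of the 2 remaining characters creates one node.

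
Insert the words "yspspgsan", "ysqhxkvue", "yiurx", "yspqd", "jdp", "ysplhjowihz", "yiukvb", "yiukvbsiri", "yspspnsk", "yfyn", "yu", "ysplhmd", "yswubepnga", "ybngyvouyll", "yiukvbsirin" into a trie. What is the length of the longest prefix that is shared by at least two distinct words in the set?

Equivalently: take the maximum, over all pairs, of their longest common prefix length.
e.g. "yiukvbsiri" and "yiukvbsirin" share the prefix "yiukvbsiri" of length 10; no pair shares a longer one.
Longest shared-prefix length: 10

10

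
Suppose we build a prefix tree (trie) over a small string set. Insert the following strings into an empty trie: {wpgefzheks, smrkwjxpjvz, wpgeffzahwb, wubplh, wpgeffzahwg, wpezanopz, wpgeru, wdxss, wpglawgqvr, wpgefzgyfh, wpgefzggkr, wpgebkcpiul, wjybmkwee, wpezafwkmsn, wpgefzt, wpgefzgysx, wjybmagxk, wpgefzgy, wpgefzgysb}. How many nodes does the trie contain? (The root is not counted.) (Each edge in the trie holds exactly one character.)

89

Insert word by word; a character creates a node only if that edge doesn't already exist:
  "wpgefzheks" → 10 new (w, p, g, e, f, z, h, e, k, s)
  "smrkwjxpjvz" → 11 new (s, m, r, k, w, j, x, p, j, v, z)
  "wpgeffzahwb" → prefix "wpgef" already present; 6 new (f, z, a, h, w, b)
  "wubplh" → prefix "w" already present; 5 new (u, b, p, l, h)
  "wpgeffzahwg" → prefix "wpgeffzahw" already present; 1 new (g)
  "wpezanopz" → prefix "wp" already present; 7 new (e, z, a, n, o, p, z)
  "wpgeru" → prefix "wpge" already present; 2 new (r, u)
  "wdxss" → prefix "w" already present; 4 new (d, x, s, s)
  "wpglawgqvr" → prefix "wpg" already present; 7 new (l, a, w, g, q, v, r)
  "wpgefzgyfh" → prefix "wpgefz" already present; 4 new (g, y, f, h)
  "wpgefzggkr" → prefix "wpgefzg" already present; 3 new (g, k, r)
  "wpgebkcpiul" → prefix "wpge" already present; 7 new (b, k, c, p, i, u, l)
  "wjybmkwee" → prefix "w" already present; 8 new (j, y, b, m, k, w, e, e)
  "wpezafwkmsn" → prefix "wpeza" already present; 6 new (f, w, k, m, s, n)
  "wpgefzt" → prefix "wpgefz" already present; 1 new (t)
  "wpgefzgysx" → prefix "wpgefzgy" already present; 2 new (s, x)
  "wjybmagxk" → prefix "wjybm" already present; 4 new (a, g, x, k)
  "wpgefzgy" → prefix "wpgefzgy" already present; 0 new (none)
  "wpgefzgysb" → prefix "wpgefzgys" already present; 1 new (b)
Total nodes = 10 + 11 + 6 + 5 + 1 + 7 + 2 + 4 + 7 + 4 + 3 + 7 + 8 + 6 + 1 + 2 + 4 + 0 + 1 = 89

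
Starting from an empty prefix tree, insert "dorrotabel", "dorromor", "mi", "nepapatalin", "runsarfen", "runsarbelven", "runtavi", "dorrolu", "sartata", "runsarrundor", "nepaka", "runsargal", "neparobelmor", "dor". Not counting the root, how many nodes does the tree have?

Insert word by word; a character creates a node only if that edge doesn't already exist:
  "dorrotabel" → 10 new (d, o, r, r, o, t, a, b, e, l)
  "dorromor" → prefix "dorro" already present; 3 new (m, o, r)
  "mi" → 2 new (m, i)
  "nepapatalin" → 11 new (n, e, p, a, p, a, t, a, l, i, n)
  "runsarfen" → 9 new (r, u, n, s, a, r, f, e, n)
  "runsarbelven" → prefix "runsar" already present; 6 new (b, e, l, v, e, n)
  "runtavi" → prefix "run" already present; 4 new (t, a, v, i)
  "dorrolu" → prefix "dorro" already present; 2 new (l, u)
  "sartata" → 7 new (s, a, r, t, a, t, a)
  "runsarrundor" → prefix "runsar" already present; 6 new (r, u, n, d, o, r)
  "nepaka" → prefix "nepa" already present; 2 new (k, a)
  "runsargal" → prefix "runsar" already present; 3 new (g, a, l)
  "neparobelmor" → prefix "nepa" already present; 8 new (r, o, b, e, l, m, o, r)
  "dor" → prefix "dor" already present; 0 new (none)
Total nodes = 10 + 3 + 2 + 11 + 9 + 6 + 4 + 2 + 7 + 6 + 2 + 3 + 8 + 0 = 73

73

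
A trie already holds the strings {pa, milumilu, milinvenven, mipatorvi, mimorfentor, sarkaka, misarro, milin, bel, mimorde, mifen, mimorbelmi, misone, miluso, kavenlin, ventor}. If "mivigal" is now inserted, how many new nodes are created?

The longest prefix of "mivigal" already in the trie is "mi" (length 2).
So 7 − 2 = 5 new nodes.

5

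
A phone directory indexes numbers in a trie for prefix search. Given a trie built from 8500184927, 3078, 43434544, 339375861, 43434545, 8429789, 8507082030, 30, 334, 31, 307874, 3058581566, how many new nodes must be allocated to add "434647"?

Walking "434647" from the root, the first 3 characters ("434") follow existing edges; "6" is the first miss.
Each of the 3 remaining characters creates one node.

3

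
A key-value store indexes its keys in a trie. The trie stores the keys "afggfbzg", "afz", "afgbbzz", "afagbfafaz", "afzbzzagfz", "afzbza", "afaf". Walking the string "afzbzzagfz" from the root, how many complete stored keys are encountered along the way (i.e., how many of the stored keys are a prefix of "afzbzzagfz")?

Check each prefix of "afzbzzagfz" against the stored set — each match is an end-marker on the path.
Prefixes of the query that are stored words: "afz", "afzbzzagfz"
Count: 2

2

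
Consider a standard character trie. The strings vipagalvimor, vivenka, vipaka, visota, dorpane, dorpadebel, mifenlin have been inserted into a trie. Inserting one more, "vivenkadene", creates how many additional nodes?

"vivenka" is already a path in the trie; the remaining "dene" must be added.
New nodes needed: |"vivenkadene"| − 7 = 11 − 7 = 4.

4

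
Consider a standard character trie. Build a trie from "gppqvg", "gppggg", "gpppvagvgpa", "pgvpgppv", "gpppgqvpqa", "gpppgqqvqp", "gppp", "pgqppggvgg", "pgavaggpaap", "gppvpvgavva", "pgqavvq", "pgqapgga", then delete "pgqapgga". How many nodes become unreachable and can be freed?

4

After clearing the end-marker at "pgqapgga", prune upward until reaching a node still needed by another word.
The suffix "pgga" (4 nodes) is used only by "pgqapgga"; the node for "pgqa" still has the child "v", so pruning stops there.
Nodes removed: 4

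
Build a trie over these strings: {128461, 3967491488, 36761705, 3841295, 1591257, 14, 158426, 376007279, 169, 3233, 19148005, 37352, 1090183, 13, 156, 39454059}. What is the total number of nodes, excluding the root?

77

Trace insertions, counting only characters that open a new branch:
  "128461" → 6 new (1, 2, 8, 4, 6, 1)
  "3967491488" → 10 new (3, 9, 6, 7, 4, 9, 1, 4, 8, 8)
  "36761705" → prefix "3" already present; 7 new (6, 7, 6, 1, 7, 0, 5)
  "3841295" → prefix "3" already present; 6 new (8, 4, 1, 2, 9, 5)
  "1591257" → prefix "1" already present; 6 new (5, 9, 1, 2, 5, 7)
  "14" → prefix "1" already present; 1 new (4)
  "158426" → prefix "15" already present; 4 new (8, 4, 2, 6)
  "376007279" → prefix "3" already present; 8 new (7, 6, 0, 0, 7, 2, 7, 9)
  "169" → prefix "1" already present; 2 new (6, 9)
  "3233" → prefix "3" already present; 3 new (2, 3, 3)
  "19148005" → prefix "1" already present; 7 new (9, 1, 4, 8, 0, 0, 5)
  "37352" → prefix "37" already present; 3 new (3, 5, 2)
  "1090183" → prefix "1" already present; 6 new (0, 9, 0, 1, 8, 3)
  "13" → prefix "1" already present; 1 new (3)
  "156" → prefix "15" already present; 1 new (6)
  "39454059" → prefix "39" already present; 6 new (4, 5, 4, 0, 5, 9)
Total nodes = 6 + 10 + 7 + 6 + 6 + 1 + 4 + 8 + 2 + 3 + 7 + 3 + 6 + 1 + 1 + 6 = 77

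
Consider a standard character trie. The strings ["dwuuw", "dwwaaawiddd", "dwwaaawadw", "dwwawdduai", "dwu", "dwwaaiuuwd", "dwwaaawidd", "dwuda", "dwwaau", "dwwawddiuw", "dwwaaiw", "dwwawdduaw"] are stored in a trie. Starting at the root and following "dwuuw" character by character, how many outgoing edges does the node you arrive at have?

Walk "dwuuw" from the root, arriving at one node.
No stored string extends past "dwuuw".
That node has 0 child edges.

0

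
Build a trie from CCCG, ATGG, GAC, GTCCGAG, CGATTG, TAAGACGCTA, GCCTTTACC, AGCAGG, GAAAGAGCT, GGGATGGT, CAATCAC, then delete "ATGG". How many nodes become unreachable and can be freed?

3

A node on "ATGG"'s path can go only if nothing else ends at it or branches off below it.
The suffix "TGG" (3 nodes) is used only by "ATGG"; the node for "A" still has the child "G", so pruning stops there.
Nodes removed: 3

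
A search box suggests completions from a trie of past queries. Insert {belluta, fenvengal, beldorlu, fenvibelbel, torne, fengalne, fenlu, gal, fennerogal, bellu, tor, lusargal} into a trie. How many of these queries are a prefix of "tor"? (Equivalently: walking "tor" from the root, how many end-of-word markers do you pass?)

Walk "tor" from the root; an end-of-word marker is hit whenever a stored word is a prefix of "tor".
Prefixes of the query that are stored words: "tor"
Count: 1

1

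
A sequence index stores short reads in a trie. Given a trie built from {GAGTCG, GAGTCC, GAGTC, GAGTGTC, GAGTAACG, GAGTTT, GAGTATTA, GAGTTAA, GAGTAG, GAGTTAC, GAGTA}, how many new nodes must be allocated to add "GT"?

Walking "GT" from the root, the first 1 characters ("G") follow existing edges; "T" is the first miss.
New nodes needed: |"GT"| − 1 = 2 − 1 = 1.

1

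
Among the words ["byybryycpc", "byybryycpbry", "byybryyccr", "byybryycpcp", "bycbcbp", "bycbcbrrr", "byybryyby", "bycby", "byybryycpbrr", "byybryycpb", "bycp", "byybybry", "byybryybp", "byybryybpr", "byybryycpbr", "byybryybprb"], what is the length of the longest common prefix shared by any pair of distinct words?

11

Equivalently: take the maximum, over all pairs, of their longest common prefix length.
"byybryycpbr" and "byybryycpbrr" agree on "byybryycpbr" (11 characters) before diverging; nothing deeper is shared.
Longest shared-prefix length: 11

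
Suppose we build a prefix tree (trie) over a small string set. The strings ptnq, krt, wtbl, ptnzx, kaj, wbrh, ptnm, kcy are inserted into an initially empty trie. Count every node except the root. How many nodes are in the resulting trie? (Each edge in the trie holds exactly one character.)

21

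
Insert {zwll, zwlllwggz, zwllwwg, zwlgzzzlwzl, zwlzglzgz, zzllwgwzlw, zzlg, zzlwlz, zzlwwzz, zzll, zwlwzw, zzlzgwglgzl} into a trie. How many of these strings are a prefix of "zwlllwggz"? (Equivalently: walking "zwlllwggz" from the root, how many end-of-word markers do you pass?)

2

Walk "zwlllwggz" from the root; an end-of-word marker is hit whenever a stored word is a prefix of "zwlllwggz".
Prefixes of the query that are stored words: "zwll", "zwlllwggz"
Count: 2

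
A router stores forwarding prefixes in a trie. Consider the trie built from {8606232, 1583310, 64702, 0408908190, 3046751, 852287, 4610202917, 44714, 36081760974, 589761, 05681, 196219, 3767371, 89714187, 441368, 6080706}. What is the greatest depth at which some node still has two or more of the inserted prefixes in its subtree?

2

The deepest shared node is where two words last agree before diverging.
e.g. "441368" and "44714" share the prefix "44" of length 2; no pair shares a longer one.
Longest shared-prefix length: 2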